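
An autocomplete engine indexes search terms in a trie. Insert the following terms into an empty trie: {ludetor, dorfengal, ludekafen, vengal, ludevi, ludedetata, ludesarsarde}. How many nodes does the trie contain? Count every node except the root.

43

For each word, the new-node count is its length minus the longest prefix already in the trie:
  "ludetor" → 7 new (l, u, d, e, t, o, r)
  "dorfengal" → 9 new (d, o, r, f, e, n, g, a, l)
  "ludekafen" → prefix "lude" already present; 5 new (k, a, f, e, n)
  "vengal" → 6 new (v, e, n, g, a, l)
  "ludevi" → prefix "lude" already present; 2 new (v, i)
  "ludedetata" → prefix "lude" already present; 6 new (d, e, t, a, t, a)
  "ludesarsarde" → prefix "lude" already present; 8 new (s, a, r, s, a, r, d, e)
Total nodes = 7 + 9 + 5 + 6 + 2 + 6 + 8 = 43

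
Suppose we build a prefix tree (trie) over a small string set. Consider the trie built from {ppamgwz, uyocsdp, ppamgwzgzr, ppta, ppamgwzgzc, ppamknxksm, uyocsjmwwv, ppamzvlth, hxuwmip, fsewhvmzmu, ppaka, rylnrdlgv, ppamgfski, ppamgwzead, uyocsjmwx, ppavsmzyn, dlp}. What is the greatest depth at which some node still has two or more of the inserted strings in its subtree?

The deepest shared node is where two words last agree before diverging.
e.g. "ppamgwzgzc" and "ppamgwzgzr" share the prefix "ppamgwzgz" of length 9; no pair shares a longer one.
Longest shared-prefix length: 9

9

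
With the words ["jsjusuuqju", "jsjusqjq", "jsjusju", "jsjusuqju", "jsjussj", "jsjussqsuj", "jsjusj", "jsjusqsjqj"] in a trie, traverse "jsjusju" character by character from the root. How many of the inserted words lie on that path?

Walk "jsjusju" from the root; an end-of-word marker is hit whenever a stored word is a prefix of "jsjusju".
Prefixes of the query that are stored words: "jsjusj", "jsjusju"
Count: 2

2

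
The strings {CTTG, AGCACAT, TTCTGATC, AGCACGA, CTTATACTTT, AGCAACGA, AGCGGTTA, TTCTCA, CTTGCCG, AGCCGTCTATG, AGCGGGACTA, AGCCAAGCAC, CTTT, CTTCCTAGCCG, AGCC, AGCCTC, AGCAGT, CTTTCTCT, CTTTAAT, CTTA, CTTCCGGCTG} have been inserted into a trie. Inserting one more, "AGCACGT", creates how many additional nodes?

The longest prefix of "AGCACGT" already in the trie is "AGCACG" (length 6).
Each of the 1 remaining characters creates one node.

1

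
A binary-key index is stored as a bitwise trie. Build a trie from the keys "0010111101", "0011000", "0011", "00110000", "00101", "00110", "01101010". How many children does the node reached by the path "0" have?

2

Walk "0" from the root, arriving at one node.
Distinct next characters after "0": 0, 1.
That node has 2 child edges.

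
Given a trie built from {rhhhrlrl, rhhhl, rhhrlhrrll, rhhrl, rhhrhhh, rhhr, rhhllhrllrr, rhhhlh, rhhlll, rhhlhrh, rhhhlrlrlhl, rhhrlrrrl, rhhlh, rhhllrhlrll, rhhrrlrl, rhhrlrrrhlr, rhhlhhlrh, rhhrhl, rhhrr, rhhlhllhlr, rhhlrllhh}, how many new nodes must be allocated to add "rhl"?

1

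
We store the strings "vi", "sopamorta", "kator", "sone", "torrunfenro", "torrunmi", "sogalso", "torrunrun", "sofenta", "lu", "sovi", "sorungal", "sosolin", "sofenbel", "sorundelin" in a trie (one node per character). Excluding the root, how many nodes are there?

Insert word by word; a character creates a node only if that edge doesn't already exist:
  "vi" → 2 new (v, i)
  "sopamorta" → 9 new (s, o, p, a, m, o, r, t, a)
  "kator" → 5 new (k, a, t, o, r)
  "sone" → prefix "so" already present; 2 new (n, e)
  "torrunfenro" → 11 new (t, o, r, r, u, n, f, e, n, r, o)
  "torrunmi" → prefix "torrun" already present; 2 new (m, i)
  "sogalso" → prefix "so" already present; 5 new (g, a, l, s, o)
  "torrunrun" → prefix "torrun" already present; 3 new (r, u, n)
  "sofenta" → prefix "so" already present; 5 new (f, e, n, t, a)
  "lu" → 2 new (l, u)
  "sovi" → prefix "so" already present; 2 new (v, i)
  "sorungal" → prefix "so" already present; 6 new (r, u, n, g, a, l)
  "sosolin" → prefix "so" already present; 5 new (s, o, l, i, n)
  "sofenbel" → prefix "sofen" already present; 3 new (b, e, l)
  "sorundelin" → prefix "sorun" already present; 5 new (d, e, l, i, n)
Total nodes = 2 + 9 + 5 + 2 + 11 + 2 + 5 + 3 + 5 + 2 + 2 + 6 + 5 + 3 + 5 = 67

67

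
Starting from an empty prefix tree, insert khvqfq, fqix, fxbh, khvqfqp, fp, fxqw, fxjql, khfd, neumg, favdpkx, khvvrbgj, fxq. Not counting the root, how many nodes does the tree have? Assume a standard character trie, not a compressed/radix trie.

38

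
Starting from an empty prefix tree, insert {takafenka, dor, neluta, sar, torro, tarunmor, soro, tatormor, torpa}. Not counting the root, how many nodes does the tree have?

42

Trace insertions, counting only characters that open a new branch:
  "takafenka" → 9 new (t, a, k, a, f, e, n, k, a)
  "dor" → 3 new (d, o, r)
  "neluta" → 6 new (n, e, l, u, t, a)
  "sar" → 3 new (s, a, r)
  "torro" → prefix "t" already present; 4 new (o, r, r, o)
  "tarunmor" → prefix "ta" already present; 6 new (r, u, n, m, o, r)
  "soro" → prefix "s" already present; 3 new (o, r, o)
  "tatormor" → prefix "ta" already present; 6 new (t, o, r, m, o, r)
  "torpa" → prefix "tor" already present; 2 new (p, a)
Total nodes = 9 + 3 + 6 + 3 + 4 + 6 + 3 + 6 + 2 = 42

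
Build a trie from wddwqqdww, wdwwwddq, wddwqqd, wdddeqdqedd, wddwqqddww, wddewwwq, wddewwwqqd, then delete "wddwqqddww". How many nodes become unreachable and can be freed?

3

After clearing the end-marker at "wddwqqddww", prune upward until reaching a node still needed by another word.
The suffix "dww" (3 nodes) is used only by "wddwqqddww"; the node for "wddwqqd" still has the child "w", so pruning stops there.
Nodes removed: 3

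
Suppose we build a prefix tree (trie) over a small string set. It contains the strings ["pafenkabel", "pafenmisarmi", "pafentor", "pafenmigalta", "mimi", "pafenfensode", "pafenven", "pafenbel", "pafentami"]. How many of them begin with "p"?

8

Walk to "p"; the words in its subtree are exactly those with that prefix.
Words under "p": pafenbel, pafenfensode, pafenkabel, pafenmigalta, pafenmisarmi, pafentami, pafentor, pafenven
Count: 8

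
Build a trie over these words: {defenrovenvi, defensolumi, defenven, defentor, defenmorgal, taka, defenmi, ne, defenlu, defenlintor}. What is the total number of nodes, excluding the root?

44

Insert word by word; a character creates a node only if that edge doesn't already exist:
  "defenrovenvi" → 12 new (d, e, f, e, n, r, o, v, e, n, v, i)
  "defensolumi" → prefix "defen" already present; 6 new (s, o, l, u, m, i)
  "defenven" → prefix "defen" already present; 3 new (v, e, n)
  "defentor" → prefix "defen" already present; 3 new (t, o, r)
  "defenmorgal" → prefix "defen" already present; 6 new (m, o, r, g, a, l)
  "taka" → 4 new (t, a, k, a)
  "defenmi" → prefix "defenm" already present; 1 new (i)
  "ne" → 2 new (n, e)
  "defenlu" → prefix "defen" already present; 2 new (l, u)
  "defenlintor" → prefix "defenl" already present; 5 new (i, n, t, o, r)
Total nodes = 12 + 6 + 3 + 3 + 6 + 4 + 1 + 2 + 2 + 5 = 44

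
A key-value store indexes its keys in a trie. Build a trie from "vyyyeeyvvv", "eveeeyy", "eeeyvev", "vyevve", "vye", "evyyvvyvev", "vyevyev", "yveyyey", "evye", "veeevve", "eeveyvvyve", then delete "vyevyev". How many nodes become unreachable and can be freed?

After clearing the end-marker at "vyevyev", prune upward until reaching a node still needed by another word.
The suffix "yev" (3 nodes) is used only by "vyevyev"; the node for "vyev" still has the child "v", so pruning stops there.
Nodes removed: 3

3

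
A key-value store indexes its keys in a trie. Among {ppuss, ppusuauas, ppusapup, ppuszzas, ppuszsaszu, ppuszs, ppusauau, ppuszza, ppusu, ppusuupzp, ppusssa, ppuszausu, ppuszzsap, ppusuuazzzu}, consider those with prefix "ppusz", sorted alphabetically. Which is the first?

DFS of the "ppusz" subtree visits, in order: "ppuszausu", "ppuszs", "ppuszsaszu", "ppuszza", "ppuszzas", "ppuszzsap"
Position 1: ppuszausu

ppuszausu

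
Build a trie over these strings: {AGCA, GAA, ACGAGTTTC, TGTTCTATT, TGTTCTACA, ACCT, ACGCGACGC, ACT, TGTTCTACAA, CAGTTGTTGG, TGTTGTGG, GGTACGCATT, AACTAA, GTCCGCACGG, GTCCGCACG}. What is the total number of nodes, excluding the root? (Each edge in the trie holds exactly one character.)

73

Insert word by word; a character creates a node only if that edge doesn't already exist:
  "AGCA" → 4 new (A, G, C, A)
  "GAA" → 3 new (G, A, A)
  "ACGAGTTTC" → prefix "A" already present; 8 new (C, G, A, G, T, T, T, C)
  "TGTTCTATT" → 9 new (T, G, T, T, C, T, A, T, T)
  "TGTTCTACA" → prefix "TGTTCTA" already present; 2 new (C, A)
  "ACCT" → prefix "AC" already present; 2 new (C, T)
  "ACGCGACGC" → prefix "ACG" already present; 6 new (C, G, A, C, G, C)
  "ACT" → prefix "AC" already present; 1 new (T)
  "TGTTCTACAA" → prefix "TGTTCTACA" already present; 1 new (A)
  "CAGTTGTTGG" → 10 new (C, A, G, T, T, G, T, T, G, G)
  "TGTTGTGG" → prefix "TGTT" already present; 4 new (G, T, G, G)
  "GGTACGCATT" → prefix "G" already present; 9 new (G, T, A, C, G, C, A, T, T)
  "AACTAA" → prefix "A" already present; 5 new (A, C, T, A, A)
  "GTCCGCACGG" → prefix "G" already present; 9 new (T, C, C, G, C, A, C, G, G)
  "GTCCGCACG" → prefix "GTCCGCACG" already present; 0 new (none)
Total nodes = 4 + 3 + 8 + 9 + 2 + 2 + 6 + 1 + 1 + 10 + 4 + 9 + 5 + 9 + 0 = 73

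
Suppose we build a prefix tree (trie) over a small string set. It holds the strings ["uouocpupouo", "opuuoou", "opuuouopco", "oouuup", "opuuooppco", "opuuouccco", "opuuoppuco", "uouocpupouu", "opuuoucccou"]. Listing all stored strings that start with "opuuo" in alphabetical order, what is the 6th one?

opuuouopco

Filter for "opuuo…" and sort: "opuuooppco", "opuuoou", "opuuoppuco", "opuuouccco", "opuuoucccou", "opuuouopco"
The 6th is opuuouopco.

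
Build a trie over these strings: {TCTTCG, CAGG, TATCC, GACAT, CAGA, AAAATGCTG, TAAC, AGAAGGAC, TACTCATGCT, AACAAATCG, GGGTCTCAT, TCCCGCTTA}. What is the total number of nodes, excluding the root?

68

Count nodes per top-level branch (shared prefixes stored once):
  'A'-branch (AAAATGCTG, AACAAATCG, AGAAGGAC): 23 nodes
  'C'-branch (CAGA, CAGG): 5 nodes
  'G'-branch (GACAT, GGGTCTCAT): 13 nodes
  'T'-branch (TAAC, TACTCATGCT, TATCC, TCCCGCTTA, TCTTCG): 27 nodes
Sum: 68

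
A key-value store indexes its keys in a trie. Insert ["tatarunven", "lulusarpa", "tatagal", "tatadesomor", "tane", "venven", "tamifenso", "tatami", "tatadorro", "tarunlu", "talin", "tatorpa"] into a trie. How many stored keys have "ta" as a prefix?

Traverse to the node for "ta", then collect every word in that subtree.
Matches: "talin", "tamifenso", "tane", "tarunlu", "tatadesomor", "tatadorro", "tatagal", "tatami", "tatarunven", "tatorpa"
Count: 10

10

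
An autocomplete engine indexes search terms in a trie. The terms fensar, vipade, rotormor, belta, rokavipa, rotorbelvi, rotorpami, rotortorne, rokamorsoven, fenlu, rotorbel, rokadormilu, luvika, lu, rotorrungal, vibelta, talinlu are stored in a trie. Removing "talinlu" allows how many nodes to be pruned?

Walk "talinlu" from the leaf back toward the root, removing each node that no remaining word uses.
No other word shares any prefix with "talinlu", so all 7 of its nodes go.
Nodes removed: 7

7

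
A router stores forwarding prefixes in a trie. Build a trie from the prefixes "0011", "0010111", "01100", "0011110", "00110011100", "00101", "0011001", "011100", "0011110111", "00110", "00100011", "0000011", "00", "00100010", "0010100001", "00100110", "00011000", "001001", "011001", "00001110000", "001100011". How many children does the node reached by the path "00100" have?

The children of the "00100" node are the distinct next characters among strings starting with "00100".
Characters that immediately follow "00100" among the stored strings: {0, 1}.
That node has 2 child edges.

2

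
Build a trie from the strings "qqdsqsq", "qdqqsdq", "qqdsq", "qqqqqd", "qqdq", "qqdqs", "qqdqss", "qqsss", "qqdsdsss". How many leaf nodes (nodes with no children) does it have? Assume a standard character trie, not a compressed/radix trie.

6

Leaves are exactly the stored words that no other stored word extends.
Those words: "qdqqsdq", "qqdqss", "qqdsdsss", "qqdsqsq", "qqqqqd", "qqsss"
Leaf count: 6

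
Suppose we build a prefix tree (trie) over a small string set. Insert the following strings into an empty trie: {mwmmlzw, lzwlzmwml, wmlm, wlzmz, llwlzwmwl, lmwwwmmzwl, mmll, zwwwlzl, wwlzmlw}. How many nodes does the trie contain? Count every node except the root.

Count nodes per top-level branch (shared prefixes stored once):
  'l'-branch (llwlzwmwl, lmwwwmmzwl, lzwlzmwml): 26 nodes
  'm'-branch (mmll, mwmmlzw): 10 nodes
  'w'-branch (wlzmz, wmlm, wwlzmlw): 14 nodes
  'z'-branch (zwwwlzl): 7 nodes
Sum: 57

57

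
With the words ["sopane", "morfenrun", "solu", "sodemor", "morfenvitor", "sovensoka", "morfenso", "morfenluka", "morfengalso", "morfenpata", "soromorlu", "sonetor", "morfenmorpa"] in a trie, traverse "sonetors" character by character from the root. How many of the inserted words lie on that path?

Traverse "sonetors" character by character; count nodes along the way that are marked as word ends.
Prefixes of the query that are stored words: "sonetor"
Count: 1

1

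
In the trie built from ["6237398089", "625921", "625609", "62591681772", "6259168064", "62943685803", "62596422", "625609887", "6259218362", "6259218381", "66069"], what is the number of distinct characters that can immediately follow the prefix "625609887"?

0

Walk "625609887" from the root, arriving at one node.
No stored string extends past "625609887".
That node has 0 child edges.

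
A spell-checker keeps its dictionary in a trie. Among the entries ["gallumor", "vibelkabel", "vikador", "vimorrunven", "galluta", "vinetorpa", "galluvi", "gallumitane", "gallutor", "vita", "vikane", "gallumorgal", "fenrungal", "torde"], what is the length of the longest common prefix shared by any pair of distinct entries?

8

The deepest shared node is where two words last agree before diverging.
e.g. "gallumor" and "gallumorgal" share the prefix "gallumor" of length 8; no pair shares a longer one.
Longest shared-prefix length: 8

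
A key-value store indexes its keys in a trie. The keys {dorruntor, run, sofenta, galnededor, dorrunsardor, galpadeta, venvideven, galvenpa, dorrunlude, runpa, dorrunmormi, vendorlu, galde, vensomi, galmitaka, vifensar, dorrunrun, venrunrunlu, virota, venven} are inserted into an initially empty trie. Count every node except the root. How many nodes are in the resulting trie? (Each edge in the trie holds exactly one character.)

Trace insertions, counting only characters that open a new branch:
  "dorruntor" → 9 new (d, o, r, r, u, n, t, o, r)
  "run" → 3 new (r, u, n)
  "sofenta" → 7 new (s, o, f, e, n, t, a)
  "galnededor" → 10 new (g, a, l, n, e, d, e, d, o, r)
  "dorrunsardor" → prefix "dorrun" already present; 6 new (s, a, r, d, o, r)
  "galpadeta" → prefix "gal" already present; 6 new (p, a, d, e, t, a)
  "venvideven" → 10 new (v, e, n, v, i, d, e, v, e, n)
  "galvenpa" → prefix "gal" already present; 5 new (v, e, n, p, a)
  "dorrunlude" → prefix "dorrun" already present; 4 new (l, u, d, e)
  "runpa" → prefix "run" already present; 2 new (p, a)
  "dorrunmormi" → prefix "dorrun" already present; 5 new (m, o, r, m, i)
  "vendorlu" → prefix "ven" already present; 5 new (d, o, r, l, u)
  "galde" → prefix "gal" already present; 2 new (d, e)
  "vensomi" → prefix "ven" already present; 4 new (s, o, m, i)
  "galmitaka" → prefix "gal" already present; 6 new (m, i, t, a, k, a)
  "vifensar" → prefix "v" already present; 7 new (i, f, e, n, s, a, r)
  "dorrunrun" → prefix "dorrun" already present; 3 new (r, u, n)
  "venrunrunlu" → prefix "ven" already present; 8 new (r, u, n, r, u, n, l, u)
  "virota" → prefix "vi" already present; 4 new (r, o, t, a)
  "venven" → prefix "venv" already present; 2 new (e, n)
Total nodes = 9 + 3 + 7 + 10 + 6 + 6 + 10 + 5 + 4 + 2 + 5 + 5 + 2 + 4 + 6 + 7 + 3 + 8 + 4 + 2 = 108

108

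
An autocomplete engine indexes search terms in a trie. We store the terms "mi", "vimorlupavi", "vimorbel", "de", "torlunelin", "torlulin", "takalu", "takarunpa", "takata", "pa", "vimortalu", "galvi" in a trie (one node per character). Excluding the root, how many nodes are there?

54

Insert word by word; a character creates a node only if that edge doesn't already exist:
  "mi" → 2 new (m, i)
  "vimorlupavi" → 11 new (v, i, m, o, r, l, u, p, a, v, i)
  "vimorbel" → prefix "vimor" already present; 3 new (b, e, l)
  "de" → 2 new (d, e)
  "torlunelin" → 10 new (t, o, r, l, u, n, e, l, i, n)
  "torlulin" → prefix "torlu" already present; 3 new (l, i, n)
  "takalu" → prefix "t" already present; 5 new (a, k, a, l, u)
  "takarunpa" → prefix "taka" already present; 5 new (r, u, n, p, a)
  "takata" → prefix "taka" already present; 2 new (t, a)
  "pa" → 2 new (p, a)
  "vimortalu" → prefix "vimor" already present; 4 new (t, a, l, u)
  "galvi" → 5 new (g, a, l, v, i)
Total nodes = 2 + 11 + 3 + 2 + 10 + 3 + 5 + 5 + 2 + 2 + 4 + 5 = 54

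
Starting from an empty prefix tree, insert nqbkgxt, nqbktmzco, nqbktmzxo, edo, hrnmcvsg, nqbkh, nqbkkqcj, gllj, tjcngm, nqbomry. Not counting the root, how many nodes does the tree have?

Count nodes per top-level branch (shared prefixes stored once):
  'e'-branch (edo): 3 nodes
  'g'-branch (gllj): 4 nodes
  'h'-branch (hrnmcvsg): 8 nodes
  'n'-branch (nqbkgxt, nqbkh, nqbkkqcj, nqbktmzco, nqbktmzxo, nqbomry): 23 nodes
  't'-branch (tjcngm): 6 nodes
Sum: 44

44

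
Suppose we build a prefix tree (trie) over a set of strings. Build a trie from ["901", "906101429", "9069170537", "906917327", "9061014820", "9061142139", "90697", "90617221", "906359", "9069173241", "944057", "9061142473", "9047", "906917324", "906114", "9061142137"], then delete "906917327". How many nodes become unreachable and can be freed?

1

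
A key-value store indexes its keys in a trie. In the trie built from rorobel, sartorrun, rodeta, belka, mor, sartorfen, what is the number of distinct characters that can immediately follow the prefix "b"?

Walk "b" from the root, arriving at one node.
Distinct next characters after "b": e.
That node has 1 child edge.

1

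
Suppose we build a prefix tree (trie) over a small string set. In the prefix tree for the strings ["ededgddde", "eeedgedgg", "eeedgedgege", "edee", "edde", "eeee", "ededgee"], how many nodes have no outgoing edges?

7

A leaf is a node with no children — equivalently, the end of a word that is not a proper prefix of any other stored word.
Those words: "edde", "ededgddde", "ededgee", "edee", "eeedgedgege", "eeedgedgg", "eeee"
Leaf count: 7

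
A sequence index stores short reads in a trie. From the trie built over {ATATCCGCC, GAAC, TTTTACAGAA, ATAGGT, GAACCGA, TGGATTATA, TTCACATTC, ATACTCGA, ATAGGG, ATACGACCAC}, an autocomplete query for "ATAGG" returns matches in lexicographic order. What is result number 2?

Words with prefix "ATAGG", in lexicographic order: "ATAGGG", "ATAGGT"
Position 2: ATAGGT

ATAGGT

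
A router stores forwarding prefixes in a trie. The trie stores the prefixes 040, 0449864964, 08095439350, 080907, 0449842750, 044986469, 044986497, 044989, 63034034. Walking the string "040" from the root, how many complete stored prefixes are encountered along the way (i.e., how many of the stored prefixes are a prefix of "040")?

Check each prefix of "040" against the stored set — each match is an end-marker on the path.
Prefixes of the query that are stored words: "040"
Count: 1

1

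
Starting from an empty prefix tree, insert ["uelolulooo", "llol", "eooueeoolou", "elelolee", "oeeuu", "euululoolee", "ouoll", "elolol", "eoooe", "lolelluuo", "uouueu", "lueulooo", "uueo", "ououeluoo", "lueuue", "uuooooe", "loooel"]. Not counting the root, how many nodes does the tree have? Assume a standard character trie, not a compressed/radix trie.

Count nodes per top-level branch (shared prefixes stored once):
  'e'-branch (elelolee, elolol, eoooe, eooueeoolou, euululoolee): 34 nodes
  'l'-branch (llol, lolelluuo, loooel, lueulooo, lueuue): 25 nodes
  'o'-branch (oeeuu, ouoll, ououeluoo): 15 nodes
  'u'-branch (uelolulooo, uouueu, uueo, uuooooe): 23 nodes
Sum: 97

97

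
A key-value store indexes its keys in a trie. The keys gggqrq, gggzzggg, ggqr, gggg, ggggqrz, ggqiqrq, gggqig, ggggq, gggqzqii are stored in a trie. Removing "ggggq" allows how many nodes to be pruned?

A node on "ggggq"'s path can go only if nothing else ends at it or branches off below it.
Every node on "ggggq" is still needed (e.g. by "ggggqrz"), so nothing is freed.
Nodes removed: 0

0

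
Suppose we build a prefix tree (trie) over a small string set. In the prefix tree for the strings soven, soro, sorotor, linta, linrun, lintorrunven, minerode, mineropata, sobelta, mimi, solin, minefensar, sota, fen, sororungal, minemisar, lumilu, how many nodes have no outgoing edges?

A leaf is a node with no children — equivalently, the end of a word that is not a proper prefix of any other stored word.
Those words: "fen", "linrun", "linta", "lintorrunven", "lumilu", "mimi", "minefensar", "minemisar", "minerode", "mineropata", "sobelta", "solin", "sororungal", "sorotor", "sota", "soven"
Leaf count: 16

16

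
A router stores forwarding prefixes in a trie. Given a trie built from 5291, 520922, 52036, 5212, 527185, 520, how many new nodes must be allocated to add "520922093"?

3

Walking "520922093" from the root, the first 6 characters ("520922") follow existing edges; "0" is the first miss.
Each of the 3 remaining characters creates one node.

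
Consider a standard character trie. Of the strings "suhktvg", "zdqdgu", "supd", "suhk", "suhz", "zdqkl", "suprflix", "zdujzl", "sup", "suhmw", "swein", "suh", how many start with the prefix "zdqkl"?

1

Traverse to the node for "zdqkl", then collect every word in that subtree.
Matches: "zdqkl"
Count: 1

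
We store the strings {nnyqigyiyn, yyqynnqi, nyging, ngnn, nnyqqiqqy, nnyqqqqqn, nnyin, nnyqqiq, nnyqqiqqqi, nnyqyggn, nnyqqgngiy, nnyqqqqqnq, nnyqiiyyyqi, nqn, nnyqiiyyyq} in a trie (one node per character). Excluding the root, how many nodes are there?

57

Trace insertions, counting only characters that open a new branch:
  "nnyqigyiyn" → 10 new (n, n, y, q, i, g, y, i, y, n)
  "yyqynnqi" → 8 new (y, y, q, y, n, n, q, i)
  "nyging" → prefix "n" already present; 5 new (y, g, i, n, g)
  "ngnn" → prefix "n" already present; 3 new (g, n, n)
  "nnyqqiqqy" → prefix "nnyq" already present; 5 new (q, i, q, q, y)
  "nnyqqqqqn" → prefix "nnyqq" already present; 4 new (q, q, q, n)
  "nnyin" → prefix "nny" already present; 2 new (i, n)
  "nnyqqiq" → prefix "nnyqqiq" already present; 0 new (none)
  "nnyqqiqqqi" → prefix "nnyqqiqq" already present; 2 new (q, i)
  "nnyqyggn" → prefix "nnyq" already present; 4 new (y, g, g, n)
  "nnyqqgngiy" → prefix "nnyqq" already present; 5 new (g, n, g, i, y)
  "nnyqqqqqnq" → prefix "nnyqqqqqn" already present; 1 new (q)
  "nnyqiiyyyqi" → prefix "nnyqi" already present; 6 new (i, y, y, y, q, i)
  "nqn" → prefix "n" already present; 2 new (q, n)
  "nnyqiiyyyq" → prefix "nnyqiiyyyq" already present; 0 new (none)
Total nodes = 10 + 8 + 5 + 3 + 5 + 4 + 2 + 0 + 2 + 4 + 5 + 1 + 6 + 2 + 0 = 57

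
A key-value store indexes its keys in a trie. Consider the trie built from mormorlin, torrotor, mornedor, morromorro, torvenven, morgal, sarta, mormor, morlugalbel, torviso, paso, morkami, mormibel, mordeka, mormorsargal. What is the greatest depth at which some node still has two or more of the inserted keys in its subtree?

6

The deepest shared node is where two words last agree before diverging.
e.g. "mormor" and "mormorlin" share the prefix "mormor" of length 6; no pair shares a longer one.
Longest shared-prefix length: 6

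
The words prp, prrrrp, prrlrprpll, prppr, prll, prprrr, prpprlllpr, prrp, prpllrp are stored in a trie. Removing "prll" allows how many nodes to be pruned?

Walk "prll" from the leaf back toward the root, removing each node that no remaining word uses.
The suffix "ll" (2 nodes) is used only by "prll"; the node for "pr" still has the child "p", so pruning stops there.
Nodes removed: 2

2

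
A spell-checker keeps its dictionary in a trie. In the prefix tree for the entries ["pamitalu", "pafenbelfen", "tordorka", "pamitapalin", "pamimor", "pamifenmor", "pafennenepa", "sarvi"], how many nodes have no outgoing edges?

8

A leaf is a node with no children — equivalently, the end of a word that is not a proper prefix of any other stored word.
Those words: "pafenbelfen", "pafennenepa", "pamifenmor", "pamimor", "pamitalu", "pamitapalin", "sarvi", "tordorka"
Leaf count: 8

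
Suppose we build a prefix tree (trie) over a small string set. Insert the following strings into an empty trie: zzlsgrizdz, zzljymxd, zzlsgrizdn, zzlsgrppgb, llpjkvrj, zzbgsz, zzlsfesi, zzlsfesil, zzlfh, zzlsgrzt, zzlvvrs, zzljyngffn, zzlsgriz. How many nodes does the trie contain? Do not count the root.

50

Count nodes per top-level branch (shared prefixes stored once):
  'l'-branch (llpjkvrj): 8 nodes
  'z'-branch (zzbgsz, zzlfh, zzljymxd, zzljyngffn, zzlsfesi, zzlsfesil, zzlsgriz, zzlsgrizdn, zzlsgrizdz, zzlsgrppgb, zzlsgrzt, zzlvvrs): 42 nodes
Sum: 50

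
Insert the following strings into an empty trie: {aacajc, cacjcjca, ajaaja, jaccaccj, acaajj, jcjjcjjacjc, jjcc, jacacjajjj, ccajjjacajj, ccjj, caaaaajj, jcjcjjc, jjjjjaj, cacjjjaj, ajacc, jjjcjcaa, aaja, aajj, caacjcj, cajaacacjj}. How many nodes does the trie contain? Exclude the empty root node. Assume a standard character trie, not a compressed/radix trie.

105

Trace insertions, counting only characters that open a new branch:
  "aacajc" → 6 new (a, a, c, a, j, c)
  "cacjcjca" → 8 new (c, a, c, j, c, j, c, a)
  "ajaaja" → prefix "a" already present; 5 new (j, a, a, j, a)
  "jaccaccj" → 8 new (j, a, c, c, a, c, c, j)
  "acaajj" → prefix "a" already present; 5 new (c, a, a, j, j)
  "jcjjcjjacjc" → prefix "j" already present; 10 new (c, j, j, c, j, j, a, c, j, c)
  "jjcc" → prefix "j" already present; 3 new (j, c, c)
  "jacacjajjj" → prefix "jac" already present; 7 new (a, c, j, a, j, j, j)
  "ccajjjacajj" → prefix "c" already present; 10 new (c, a, j, j, j, a, c, a, j, j)
  "ccjj" → prefix "cc" already present; 2 new (j, j)
  "caaaaajj" → prefix "ca" already present; 6 new (a, a, a, a, j, j)
  "jcjcjjc" → prefix "jcj" already present; 4 new (c, j, j, c)
  "jjjjjaj" → prefix "jj" already present; 5 new (j, j, j, a, j)
  "cacjjjaj" → prefix "cacj" already present; 4 new (j, j, a, j)
  "ajacc" → prefix "aja" already present; 2 new (c, c)
  "jjjcjcaa" → prefix "jjj" already present; 5 new (c, j, c, a, a)
  "aaja" → prefix "aa" already present; 2 new (j, a)
  "aajj" → prefix "aaj" already present; 1 new (j)
  "caacjcj" → prefix "caa" already present; 4 new (c, j, c, j)
  "cajaacacjj" → prefix "ca" already present; 8 new (j, a, a, c, a, c, j, j)
Total nodes = 6 + 8 + 5 + 8 + 5 + 10 + 3 + 7 + 10 + 2 + 6 + 4 + 5 + 4 + 2 + 5 + 2 + 1 + 4 + 8 = 105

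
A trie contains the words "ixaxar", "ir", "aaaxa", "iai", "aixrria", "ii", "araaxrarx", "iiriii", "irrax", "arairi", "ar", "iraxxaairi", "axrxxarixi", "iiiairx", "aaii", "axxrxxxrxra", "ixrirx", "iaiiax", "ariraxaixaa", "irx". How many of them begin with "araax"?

1

Filter for entries beginning with "araax":
Matches: "araaxrarx"
Count: 1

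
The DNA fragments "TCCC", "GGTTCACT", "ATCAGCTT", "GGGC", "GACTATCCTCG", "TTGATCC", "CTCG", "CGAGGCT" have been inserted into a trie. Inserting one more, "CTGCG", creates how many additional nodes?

"CT" is already a path in the trie; the remaining "GCG" must be added.
New nodes needed: |"CTGCG"| − 2 = 5 − 2 = 3.

3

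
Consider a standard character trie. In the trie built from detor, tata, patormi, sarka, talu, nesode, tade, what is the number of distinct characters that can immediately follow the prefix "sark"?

Follow the path "sark" to its node, then look at its outgoing edges.
Distinct next characters after "sark": a.
That node has 1 child edge.

1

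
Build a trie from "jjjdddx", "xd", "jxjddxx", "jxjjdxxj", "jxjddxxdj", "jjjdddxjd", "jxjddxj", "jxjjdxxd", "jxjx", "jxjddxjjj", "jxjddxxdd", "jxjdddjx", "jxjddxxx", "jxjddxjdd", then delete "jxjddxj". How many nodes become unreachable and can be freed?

0

Walk "jxjddxj" from the leaf back toward the root, removing each node that no remaining word uses.
Every node on "jxjddxj" is still needed (e.g. by "jxjddxjjj"), so nothing is freed.
Nodes removed: 0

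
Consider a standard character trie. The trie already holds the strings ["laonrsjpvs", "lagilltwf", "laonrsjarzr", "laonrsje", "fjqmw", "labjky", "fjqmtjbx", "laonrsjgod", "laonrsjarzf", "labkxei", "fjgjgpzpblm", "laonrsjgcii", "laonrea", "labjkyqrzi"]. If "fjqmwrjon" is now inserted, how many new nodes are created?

4

"fjqmw" is already a path in the trie; the remaining "rjon" must be added.
So 9 − 5 = 4 new nodes.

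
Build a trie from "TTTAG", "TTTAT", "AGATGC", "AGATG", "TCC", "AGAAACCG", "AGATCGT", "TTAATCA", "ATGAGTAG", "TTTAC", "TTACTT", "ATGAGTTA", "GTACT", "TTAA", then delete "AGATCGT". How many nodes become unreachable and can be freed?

3

A node on "AGATCGT"'s path can go only if nothing else ends at it or branches off below it.
The suffix "CGT" (3 nodes) is used only by "AGATCGT"; the node for "AGAT" still has the child "G", so pruning stops there.
Nodes removed: 3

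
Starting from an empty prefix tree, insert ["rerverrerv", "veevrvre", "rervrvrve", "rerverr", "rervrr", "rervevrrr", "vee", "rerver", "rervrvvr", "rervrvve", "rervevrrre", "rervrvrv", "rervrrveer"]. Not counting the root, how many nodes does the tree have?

36

Trie structure (* marks end of a word):
(root)
├─ r
│  └─ e
│     └─ r
│        └─ v
│           ├─ e
│           │  ├─ r *
│           │  │  └─ r *
│           │  │     └─ e
│           │  │        └─ r
│           │  │           └─ v *
│           │  └─ v
│           │     └─ r
│           │        └─ r
│           │           └─ r *
│           │              └─ e *
│           └─ r
│              ├─ r *
│              │  └─ v
│              │     └─ e
│              │        └─ e
│              │           └─ r *
│              └─ v
│                 ├─ r
│                 │  └─ v *
│                 │     └─ e *
│                 └─ v
│                    ├─ e *
│                    └─ r *
└─ v
   └─ e
      └─ e *
         └─ v
            └─ r
               └─ v
                  └─ r
                     └─ e *
Counting every labelled node above: 36.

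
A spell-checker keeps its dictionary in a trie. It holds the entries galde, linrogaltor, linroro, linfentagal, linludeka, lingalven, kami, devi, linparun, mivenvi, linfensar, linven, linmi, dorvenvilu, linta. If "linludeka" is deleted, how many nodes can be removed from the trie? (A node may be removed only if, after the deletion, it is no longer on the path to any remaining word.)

6

After clearing the end-marker at "linludeka", prune upward until reaching a node still needed by another word.
The suffix "ludeka" (6 nodes) is used only by "linludeka"; the node for "lin" still has the child "r", so pruning stops there.
Nodes removed: 6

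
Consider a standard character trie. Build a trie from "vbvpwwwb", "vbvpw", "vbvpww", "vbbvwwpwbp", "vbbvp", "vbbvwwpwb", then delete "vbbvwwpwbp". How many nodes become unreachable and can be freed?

1

A node on "vbbvwwpwbp"'s path can go only if nothing else ends at it or branches off below it.
The suffix "p" (1 node) is used only by "vbbvwwpwbp"; "vbbvwwpwb" is itself a stored word, so pruning stops there.
Nodes removed: 1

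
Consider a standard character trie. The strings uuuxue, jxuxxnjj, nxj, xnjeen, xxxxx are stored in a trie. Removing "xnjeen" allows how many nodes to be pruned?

Walk "xnjeen" from the leaf back toward the root, removing each node that no remaining word uses.
The suffix "njeen" (5 nodes) is used only by "xnjeen"; the node for "x" still has the child "x", so pruning stops there.
Nodes removed: 5

5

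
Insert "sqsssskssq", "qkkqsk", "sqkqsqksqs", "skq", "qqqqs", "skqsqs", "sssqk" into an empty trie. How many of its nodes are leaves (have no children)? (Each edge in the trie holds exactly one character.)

Leaves are exactly the stored words that no other stored word extends.
Those words: "qkkqsk", "qqqqs", "skqsqs", "sqkqsqksqs", "sqsssskssq", "sssqk"
Leaf count: 6

6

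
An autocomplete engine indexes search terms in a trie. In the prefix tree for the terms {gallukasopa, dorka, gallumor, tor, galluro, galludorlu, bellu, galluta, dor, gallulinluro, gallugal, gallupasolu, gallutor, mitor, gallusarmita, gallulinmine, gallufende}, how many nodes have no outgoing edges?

16

Leaves are exactly the stored words that no other stored word extends.
Those words: "bellu", "dorka", "galludorlu", "gallufende", "gallugal", "gallukasopa", "gallulinluro", "gallulinmine", "gallumor", "gallupasolu", "galluro", "gallusarmita", "galluta", "gallutor", "mitor", "tor"
Leaf count: 16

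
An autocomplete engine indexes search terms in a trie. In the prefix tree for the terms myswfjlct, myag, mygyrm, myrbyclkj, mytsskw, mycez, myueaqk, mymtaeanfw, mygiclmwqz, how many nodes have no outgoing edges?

9

A leaf is a node with no children — equivalently, the end of a word that is not a proper prefix of any other stored word.
Those words: "myag", "mycez", "mygiclmwqz", "mygyrm", "mymtaeanfw", "myrbyclkj", "myswfjlct", "mytsskw", "myueaqk"
Leaf count: 9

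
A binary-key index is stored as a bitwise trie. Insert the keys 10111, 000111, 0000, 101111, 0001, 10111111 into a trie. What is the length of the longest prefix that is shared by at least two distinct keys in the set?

Equivalently: take the maximum, over all pairs, of their longest common prefix length.
e.g. "101111" and "10111111" share the prefix "101111" of length 6; no pair shares a longer one.
Longest shared-prefix length: 6

6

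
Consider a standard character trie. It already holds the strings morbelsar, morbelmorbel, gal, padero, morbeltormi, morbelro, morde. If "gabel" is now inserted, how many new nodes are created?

3

Walking "gabel" from the root, the first 2 characters ("ga") follow existing edges; "b" is the first miss.
Each of the 3 remaining characters creates one node.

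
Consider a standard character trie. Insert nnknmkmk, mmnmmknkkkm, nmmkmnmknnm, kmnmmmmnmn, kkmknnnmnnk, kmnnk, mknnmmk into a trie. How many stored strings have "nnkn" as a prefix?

Filter for entries beginning with "nnkn":
Words under "nnkn": nnknmkmk
Count: 1

1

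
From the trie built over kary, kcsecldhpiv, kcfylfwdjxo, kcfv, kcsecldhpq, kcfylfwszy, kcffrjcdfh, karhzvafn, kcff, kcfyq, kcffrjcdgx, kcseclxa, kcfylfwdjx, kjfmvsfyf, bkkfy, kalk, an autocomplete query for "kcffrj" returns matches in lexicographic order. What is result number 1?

Filter for "kcffrj…" and sort: "kcffrjcdfh", "kcffrjcdgx"
Position 1: kcffrjcdfh

kcffrjcdfh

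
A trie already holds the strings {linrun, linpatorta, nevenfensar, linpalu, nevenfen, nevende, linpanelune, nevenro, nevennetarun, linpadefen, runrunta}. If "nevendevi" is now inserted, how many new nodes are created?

2

The longest prefix of "nevendevi" already in the trie is "nevende" (length 7).
New nodes needed: |"nevendevi"| − 7 = 9 − 7 = 2.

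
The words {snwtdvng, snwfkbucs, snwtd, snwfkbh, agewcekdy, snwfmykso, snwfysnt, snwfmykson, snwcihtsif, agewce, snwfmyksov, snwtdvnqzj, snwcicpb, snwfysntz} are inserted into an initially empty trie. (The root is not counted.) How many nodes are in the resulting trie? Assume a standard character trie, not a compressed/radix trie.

49

Insert word by word; a character creates a node only if that edge doesn't already exist:
  "snwtdvng" → 8 new (s, n, w, t, d, v, n, g)
  "snwfkbucs" → prefix "snw" already present; 6 new (f, k, b, u, c, s)
  "snwtd" → prefix "snwtd" already present; 0 new (none)
  "snwfkbh" → prefix "snwfkb" already present; 1 new (h)
  "agewcekdy" → 9 new (a, g, e, w, c, e, k, d, y)
  "snwfmykso" → prefix "snwf" already present; 5 new (m, y, k, s, o)
  "snwfysnt" → prefix "snwf" already present; 4 new (y, s, n, t)
  "snwfmykson" → prefix "snwfmykso" already present; 1 new (n)
  "snwcihtsif" → prefix "snw" already present; 7 new (c, i, h, t, s, i, f)
  "agewce" → prefix "agewce" already present; 0 new (none)
  "snwfmyksov" → prefix "snwfmykso" already present; 1 new (v)
  "snwtdvnqzj" → prefix "snwtdvn" already present; 3 new (q, z, j)
  "snwcicpb" → prefix "snwci" already present; 3 new (c, p, b)
  "snwfysntz" → prefix "snwfysnt" already present; 1 new (z)
Total nodes = 8 + 6 + 0 + 1 + 9 + 5 + 4 + 1 + 7 + 0 + 1 + 3 + 3 + 1 = 49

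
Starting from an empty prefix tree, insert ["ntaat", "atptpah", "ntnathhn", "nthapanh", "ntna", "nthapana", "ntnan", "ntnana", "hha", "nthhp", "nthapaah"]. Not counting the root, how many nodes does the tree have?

Trace insertions, counting only characters that open a new branch:
  "ntaat" → 5 new (n, t, a, a, t)
  "atptpah" → 7 new (a, t, p, t, p, a, h)
  "ntnathhn" → prefix "nt" already present; 6 new (n, a, t, h, h, n)
  "nthapanh" → prefix "nt" already present; 6 new (h, a, p, a, n, h)
  "ntna" → prefix "ntna" already present; 0 new (none)
  "nthapana" → prefix "nthapan" already present; 1 new (a)
  "ntnan" → prefix "ntna" already present; 1 new (n)
  "ntnana" → prefix "ntnan" already present; 1 new (a)
  "hha" → 3 new (h, h, a)
  "nthhp" → prefix "nth" already present; 2 new (h, p)
  "nthapaah" → prefix "nthapa" already present; 2 new (a, h)
Total nodes = 5 + 7 + 6 + 6 + 0 + 1 + 1 + 1 + 3 + 2 + 2 = 34

34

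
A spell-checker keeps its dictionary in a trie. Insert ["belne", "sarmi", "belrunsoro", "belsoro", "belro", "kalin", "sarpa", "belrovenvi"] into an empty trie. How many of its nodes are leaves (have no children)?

7

A leaf is a node with no children — equivalently, the end of a word that is not a proper prefix of any other stored word.
Those words: "belne", "belrovenvi", "belrunsoro", "belsoro", "kalin", "sarmi", "sarpa"
Leaf count: 7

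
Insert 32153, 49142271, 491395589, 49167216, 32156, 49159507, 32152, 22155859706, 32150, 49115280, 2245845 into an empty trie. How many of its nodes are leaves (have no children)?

Leaves are exactly the stored words that no other stored word extends.
Those words: "22155859706", "2245845", "32150", "32152", "32153", "32156", "49115280", "491395589", "49142271", "49159507", "49167216"
Leaf count: 11

11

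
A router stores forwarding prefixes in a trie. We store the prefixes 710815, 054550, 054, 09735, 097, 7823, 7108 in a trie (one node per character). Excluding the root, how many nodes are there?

19

For each word, the new-node count is its length minus the longest prefix already in the trie:
  "710815" → 6 new (7, 1, 0, 8, 1, 5)
  "054550" → 6 new (0, 5, 4, 5, 5, 0)
  "054" → prefix "054" already present; 0 new (none)
  "09735" → prefix "0" already present; 4 new (9, 7, 3, 5)
  "097" → prefix "097" already present; 0 new (none)
  "7823" → prefix "7" already present; 3 new (8, 2, 3)
  "7108" → prefix "7108" already present; 0 new (none)
Total nodes = 6 + 6 + 0 + 4 + 0 + 3 + 0 = 19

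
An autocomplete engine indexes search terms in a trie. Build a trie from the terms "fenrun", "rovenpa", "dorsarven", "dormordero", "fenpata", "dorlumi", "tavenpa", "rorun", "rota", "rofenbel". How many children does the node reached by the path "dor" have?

The children of the "dor" node are the distinct next characters among strings starting with "dor".
Characters that immediately follow "dor" among the stored strings: {l, m, s}.
That node has 3 child edges.

3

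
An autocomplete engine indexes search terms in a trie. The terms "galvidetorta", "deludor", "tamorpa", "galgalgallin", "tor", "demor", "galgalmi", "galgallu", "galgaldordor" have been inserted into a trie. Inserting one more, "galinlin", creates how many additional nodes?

5

Walking "galinlin" from the root, the first 3 characters ("gal") follow existing edges; "i" is the first miss.
So 8 − 3 = 5 new nodes.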